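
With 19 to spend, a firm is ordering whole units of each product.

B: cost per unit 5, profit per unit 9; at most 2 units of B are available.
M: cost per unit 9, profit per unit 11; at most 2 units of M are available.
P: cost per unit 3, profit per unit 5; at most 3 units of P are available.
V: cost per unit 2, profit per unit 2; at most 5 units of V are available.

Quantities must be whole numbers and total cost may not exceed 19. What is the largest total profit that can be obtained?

33

This is a bounded integer knapsack.
2×B and 3×P: cost 19 ≤ 19, profit 2·9 + 3·5 = 33.
2×B, 2×P, and 1×V: cost 18 ≤ 19, profit 2·9 + 2·5 + 1·2 = 30.
Best is 33.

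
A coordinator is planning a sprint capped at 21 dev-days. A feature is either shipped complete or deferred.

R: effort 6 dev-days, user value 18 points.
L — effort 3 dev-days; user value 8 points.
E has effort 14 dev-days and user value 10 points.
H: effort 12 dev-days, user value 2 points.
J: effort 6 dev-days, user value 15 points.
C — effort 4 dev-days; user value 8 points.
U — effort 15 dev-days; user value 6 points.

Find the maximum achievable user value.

This is a 0-1 knapsack instance.
R + L + J: effort 6 + 3 + 6 = 15 ≤ 21, user value 18 + 8 + 15 = 41.
R + L + J + C: effort 6 + 3 + 6 + 4 = 19 ≤ 21, user value 18 + 8 + 15 + 8 = 49.
Best is R, L, J, and C with total user value 49.

49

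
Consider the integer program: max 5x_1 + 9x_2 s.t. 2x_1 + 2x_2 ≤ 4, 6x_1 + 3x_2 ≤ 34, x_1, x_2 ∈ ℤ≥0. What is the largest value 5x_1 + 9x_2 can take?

(x_1,x_2)=(0,2): 2·0+2·2=4≤4, 6·0+3·2=6≤34, objective 18.
(x_1,x_2)=(1,1): 2·1+2·1=4≤4, 6·1+3·1=9≤34, objective 14.
The best lattice point is (0,2), giving 18.

18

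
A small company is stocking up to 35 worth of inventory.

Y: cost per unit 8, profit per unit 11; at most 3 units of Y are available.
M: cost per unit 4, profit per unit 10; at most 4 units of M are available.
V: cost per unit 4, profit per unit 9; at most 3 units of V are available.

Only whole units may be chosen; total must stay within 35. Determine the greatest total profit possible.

69

Take 1×Y, 4×M, and 2×V: cost 32 ≤ 35, profit 1·11 + 4·10 + 2·9 = 69.
M has the best ratio (10/4) and is taken to its limit of 4; remaining capacity is filled optimally with the others.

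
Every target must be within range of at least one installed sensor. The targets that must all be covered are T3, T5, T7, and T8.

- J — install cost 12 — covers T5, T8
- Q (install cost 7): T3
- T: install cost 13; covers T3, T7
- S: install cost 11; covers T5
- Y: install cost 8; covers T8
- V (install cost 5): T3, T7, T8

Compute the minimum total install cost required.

16

Choose S and V: together they cover T3, T5, T7, T8 — every target.
Total install cost: 11 + 5 = 16.
No cover costs less than 16.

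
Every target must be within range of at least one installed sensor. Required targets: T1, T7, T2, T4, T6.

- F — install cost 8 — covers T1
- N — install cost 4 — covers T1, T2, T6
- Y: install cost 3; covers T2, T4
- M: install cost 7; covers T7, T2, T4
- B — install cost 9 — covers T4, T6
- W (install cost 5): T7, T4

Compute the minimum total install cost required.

Choose N and W: together they cover T1, T7, T2, T4, T6 — every target.
Total install cost: 4 + 5 = 9.
No cover costs less than 9.

9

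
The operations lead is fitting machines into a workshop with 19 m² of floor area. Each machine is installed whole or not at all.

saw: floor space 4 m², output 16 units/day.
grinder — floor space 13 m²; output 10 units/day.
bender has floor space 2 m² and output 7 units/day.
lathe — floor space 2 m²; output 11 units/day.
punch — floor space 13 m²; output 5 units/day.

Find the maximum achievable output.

Allowing fractional choices, the relaxed optimum would be about 42.5, but machines are indivisible.
saw + bender + lathe: floor space 4 + 2 + 2 = 8 ≤ 19, output 16 + 7 + 11 = 34.
saw + grinder + lathe: floor space 4 + 13 + 2 = 19 ≤ 19, output 16 + 10 + 11 = 37.
saw + grinder + bender: floor space 4 + 13 + 2 = 19 ≤ 19, output 16 + 10 + 7 = 33.
Best is saw, grinder, and lathe with total output 37.

37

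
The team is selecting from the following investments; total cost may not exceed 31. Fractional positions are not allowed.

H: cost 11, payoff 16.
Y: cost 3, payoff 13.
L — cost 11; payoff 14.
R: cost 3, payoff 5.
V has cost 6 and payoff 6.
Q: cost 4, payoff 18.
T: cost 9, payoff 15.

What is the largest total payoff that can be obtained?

H + Y + R + Q + T: cost 11 + 3 + 3 + 4 + 9 = 30 ≤ 31, payoff 16 + 13 + 5 + 18 + 15 = 67.
Y + L + R + Q + T: cost 3 + 11 + 3 + 4 + 9 = 30 ≤ 31, payoff 13 + 14 + 5 + 18 + 15 = 65.
H + Y + Q + T: cost 11 + 3 + 4 + 9 = 27 ≤ 31, payoff 16 + 13 + 18 + 15 = 62.
Best is H, Y, R, Q, and T with total payoff 67.

67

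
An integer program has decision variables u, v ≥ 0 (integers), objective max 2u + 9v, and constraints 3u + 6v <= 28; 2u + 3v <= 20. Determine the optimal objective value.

38

Relaxing integrality, the LP optimum is 42.00 at (u,v) = (0, 4.67), which is not an integer point.
(u,v)=(1,4): 3·1+6·4=27≤28, 2·1+3·4=14≤20, objective 38.
(u,v)=(0,4): 3·0+6·4=24≤28, 2·0+3·4=12≤20, objective 36.
(u,v)=(2,3): 3·2+6·3=24≤28, 2·2+3·3=13≤20, objective 31.
(u,v)=(1,3): 3·1+6·3=21≤28, 2·1+3·3=11≤20, objective 29.
The best lattice point is (1,4), giving 38.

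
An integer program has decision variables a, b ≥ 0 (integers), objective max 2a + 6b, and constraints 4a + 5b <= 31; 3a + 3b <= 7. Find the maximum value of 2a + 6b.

12

Relaxing integrality, the LP optimum is 14.00 at (a,b) = (0, 2.33), which is not an integer point.
(a,b)=(0,2): 4·0+5·2=10≤31, 3·0+3·2=6≤7, objective 12.
(a,b)=(1,1): 4·1+5·1=9≤31, 3·1+3·1=6≤7, objective 8.
(a,b)=(0,1): 4·0+5·1=5≤31, 3·0+3·1=3≤7, objective 6.
The best lattice point is (0,2), giving 12.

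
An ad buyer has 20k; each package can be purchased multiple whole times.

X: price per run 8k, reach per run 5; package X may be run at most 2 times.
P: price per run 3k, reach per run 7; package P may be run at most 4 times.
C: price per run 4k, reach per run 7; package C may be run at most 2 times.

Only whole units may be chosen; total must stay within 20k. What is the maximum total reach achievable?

This is a bounded integer knapsack.
3×P and 2×C: price 17 ≤ 20, reach 3·7 + 2·7 = 35.
4×P and 2×C: price 20 ≤ 20, reach 4·7 + 2·7 = 42.
Best is 42.

42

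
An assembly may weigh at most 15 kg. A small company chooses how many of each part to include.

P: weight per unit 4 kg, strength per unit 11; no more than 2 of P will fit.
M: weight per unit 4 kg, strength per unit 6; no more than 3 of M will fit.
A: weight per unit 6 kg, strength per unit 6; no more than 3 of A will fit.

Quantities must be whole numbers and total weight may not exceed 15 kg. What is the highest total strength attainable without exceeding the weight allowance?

2×P and 1×M: weight 12 ≤ 15, strength 2·11 + 1·6 = 28.
2×P and 1×A: weight 14 ≤ 15, strength 2·11 + 1·6 = 28.
Best is 28.

28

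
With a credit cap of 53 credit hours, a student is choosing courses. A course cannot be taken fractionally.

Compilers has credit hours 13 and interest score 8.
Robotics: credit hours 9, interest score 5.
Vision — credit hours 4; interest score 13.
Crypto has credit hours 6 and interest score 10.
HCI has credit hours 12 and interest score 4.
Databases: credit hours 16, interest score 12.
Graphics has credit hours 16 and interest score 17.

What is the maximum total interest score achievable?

Compilers + Robotics + Vision + Crypto + Graphics: credit hours 13 + 9 + 4 + 6 + 16 = 48 ≤ 53, interest score 8 + 5 + 13 + 10 + 17 = 53.
Vision + Crypto + Databases + Graphics: credit hours 4 + 6 + 16 + 16 = 42 ≤ 53, interest score 13 + 10 + 12 + 17 = 52.
Robotics + Vision + Crypto + Databases + Graphics: credit hours 9 + 4 + 6 + 16 + 16 = 51 ≤ 53, interest score 5 + 13 + 10 + 12 + 17 = 57.
Best is Robotics, Vision, Crypto, Databases, and Graphics with total interest score 57.

57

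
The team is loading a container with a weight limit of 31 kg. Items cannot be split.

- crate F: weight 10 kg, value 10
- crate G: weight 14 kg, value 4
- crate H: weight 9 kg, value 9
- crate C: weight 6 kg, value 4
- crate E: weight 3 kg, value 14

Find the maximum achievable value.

Treat it as a binary knapsack problem.
Allowing fractional choices, the relaxed optimum would be about 37.9, but items are indivisible.
crate F + crate H + crate C + crate E: weight 10 + 9 + 6 + 3 = 28 ≤ 31, value 10 + 9 + 4 + 14 = 37.
crate F + crate H + crate E: weight 10 + 9 + 3 = 22 ≤ 31, value 10 + 9 + 14 = 33.
crate F + crate C + crate E: weight 10 + 6 + 3 = 19 ≤ 31, value 10 + 4 + 14 = 28.
Best is crate F, crate H, crate C, and crate E with total value 37.

37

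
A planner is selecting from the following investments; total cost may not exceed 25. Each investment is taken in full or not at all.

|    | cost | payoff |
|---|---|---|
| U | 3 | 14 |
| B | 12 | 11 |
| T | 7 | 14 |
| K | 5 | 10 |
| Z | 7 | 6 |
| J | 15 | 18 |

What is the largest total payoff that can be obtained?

46

U + T + K + Z: cost 3 + 7 + 5 + 7 = 22 ≤ 25, payoff 14 + 14 + 10 + 6 = 44.
U + T + J: cost 3 + 7 + 15 = 25 ≤ 25, payoff 14 + 14 + 18 = 46.
Best is U, T, and J with total payoff 46.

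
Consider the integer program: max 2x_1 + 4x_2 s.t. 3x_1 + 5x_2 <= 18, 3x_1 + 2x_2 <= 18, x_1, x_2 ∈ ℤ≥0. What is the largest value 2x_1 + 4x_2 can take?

14

Relaxing integrality, the LP optimum is 14.40 at (x_1,x_2) = (0, 3.6), which is not an integer point.
(x_1,x_2)=(1,3): 3·1+5·3=18≤18, 3·1+2·3=9≤18, objective 14.
(x_1,x_2)=(0,3): 3·0+5·3=15≤18, 3·0+2·3=6≤18, objective 12.
(x_1,x_2)=(2,2): 3·2+5·2=16≤18, 3·2+2·2=10≤18, objective 12.
(x_1,x_2)=(1,2): 3·1+5·2=13≤18, 3·1+2·2=7≤18, objective 10.
Maximum is 14 at (x_1,x_2)=(1,3).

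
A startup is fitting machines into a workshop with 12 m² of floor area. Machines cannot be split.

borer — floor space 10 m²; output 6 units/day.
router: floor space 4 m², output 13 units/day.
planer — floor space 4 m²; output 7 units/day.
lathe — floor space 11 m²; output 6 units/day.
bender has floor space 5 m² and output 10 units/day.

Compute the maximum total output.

This is a 0-1 knapsack instance.
Allowing fractional choices, the relaxed optimum would be about 28.2, but machines are indivisible.
planer + bender: floor space 4 + 5 = 9 ≤ 12, output 7 + 10 = 17.
router + planer: floor space 4 + 4 = 8 ≤ 12, output 13 + 7 = 20.
router + bender: floor space 4 + 5 = 9 ≤ 12, output 13 + 10 = 23.
Best is router and bender with total output 23.

23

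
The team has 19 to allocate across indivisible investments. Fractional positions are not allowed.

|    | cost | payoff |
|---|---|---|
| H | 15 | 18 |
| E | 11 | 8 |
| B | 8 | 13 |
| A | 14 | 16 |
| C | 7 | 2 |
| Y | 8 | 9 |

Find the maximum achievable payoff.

This is an integer program with binary decision variables.
Allowing fractional choices, the relaxed optimum would be about 26.2, but investments are indivisible.
B + Y: cost 8 + 8 = 16 ≤ 19, payoff 13 + 9 = 22.
E + B: cost 11 + 8 = 19 ≤ 19, payoff 8 + 13 = 21.
Best is B and Y with total payoff 22.

22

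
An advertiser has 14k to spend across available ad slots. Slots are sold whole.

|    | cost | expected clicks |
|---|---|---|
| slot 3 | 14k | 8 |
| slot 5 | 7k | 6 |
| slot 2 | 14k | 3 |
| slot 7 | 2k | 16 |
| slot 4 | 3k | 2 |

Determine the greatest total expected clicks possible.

Allowing fractional choices, the relaxed optimum would be about 25.1, but ad slots are indivisible.
slot 5 + slot 7 + slot 4: cost 7 + 2 + 3 = 12 ≤ 14, expected clicks 6 + 16 + 2 = 24.
slot 5 + slot 7: cost 7 + 2 = 9 ≤ 14, expected clicks 6 + 16 = 22.
slot 7 + slot 4: cost 2 + 3 = 5 ≤ 14, expected clicks 16 + 2 = 18.
Best is slot 5, slot 7, and slot 4 with total expected clicks 24.

24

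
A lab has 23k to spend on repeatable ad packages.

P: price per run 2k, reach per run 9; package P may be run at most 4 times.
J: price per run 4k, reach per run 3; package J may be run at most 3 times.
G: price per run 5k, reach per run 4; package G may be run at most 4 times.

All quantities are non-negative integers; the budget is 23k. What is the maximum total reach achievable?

48

P has the best ratio (9/2); taking only P gives at most 4×9 = 36 (stopped by the supply cap of 4).
Mixing does better — 4×P and 3×G: price 23 ≤ 23, reach 4·9 + 3·4 = 48.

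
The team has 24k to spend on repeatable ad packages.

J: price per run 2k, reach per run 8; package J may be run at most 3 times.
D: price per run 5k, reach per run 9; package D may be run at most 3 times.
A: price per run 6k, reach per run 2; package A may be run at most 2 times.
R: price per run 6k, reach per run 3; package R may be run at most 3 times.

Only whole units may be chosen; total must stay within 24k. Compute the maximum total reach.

51

3×J, 2×D, and 1×R: price 22 ≤ 24, reach 3·8 + 2·9 + 1·3 = 45.
3×J and 3×D: price 21 ≤ 24, reach 3·8 + 3·9 = 51.
Best is 51.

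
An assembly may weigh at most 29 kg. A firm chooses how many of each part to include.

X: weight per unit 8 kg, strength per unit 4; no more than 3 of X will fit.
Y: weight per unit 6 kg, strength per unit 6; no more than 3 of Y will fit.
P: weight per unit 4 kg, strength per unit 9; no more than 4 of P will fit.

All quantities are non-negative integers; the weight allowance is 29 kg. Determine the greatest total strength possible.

1×Y and 4×P: weight 22 ≤ 29, strength 1·6 + 4·9 = 42.
2×Y and 4×P: weight 28 ≤ 29, strength 2·6 + 4·9 = 48.
Best is 48.

48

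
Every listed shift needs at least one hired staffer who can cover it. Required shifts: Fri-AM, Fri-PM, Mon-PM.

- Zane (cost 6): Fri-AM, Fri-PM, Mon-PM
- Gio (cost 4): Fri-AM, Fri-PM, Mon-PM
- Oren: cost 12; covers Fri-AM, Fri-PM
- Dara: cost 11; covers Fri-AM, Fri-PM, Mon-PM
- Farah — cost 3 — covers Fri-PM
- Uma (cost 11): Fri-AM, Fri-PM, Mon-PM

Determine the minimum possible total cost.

Gio alone covers Fri-AM, Fri-PM, Mon-PM — every shift.
Total cost: 4.
No cover costs less than 4.

4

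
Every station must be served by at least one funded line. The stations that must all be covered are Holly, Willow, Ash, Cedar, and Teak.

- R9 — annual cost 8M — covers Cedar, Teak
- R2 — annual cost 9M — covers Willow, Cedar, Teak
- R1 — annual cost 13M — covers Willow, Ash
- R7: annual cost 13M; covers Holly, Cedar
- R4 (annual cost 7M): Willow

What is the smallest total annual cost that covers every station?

34

This is an integer covering problem.
The greedy cost-per-new-station heuristic would pick R2, R1, and R7 for 35, but a cheaper cover exists.
Choose R9, R1, and R7: together they cover Holly, Willow, Ash, Cedar, Teak — every station.
Total annual cost: 8 + 13 + 13 = 34.
No cover costs less than 34.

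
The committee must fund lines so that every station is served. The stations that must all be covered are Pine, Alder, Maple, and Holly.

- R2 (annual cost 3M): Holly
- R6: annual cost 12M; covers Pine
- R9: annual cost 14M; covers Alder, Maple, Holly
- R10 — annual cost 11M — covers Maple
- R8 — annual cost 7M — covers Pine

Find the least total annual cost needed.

21

Choose R9 and R8: together they cover Pine, Alder, Maple, Holly — every station.
Total annual cost: 14 + 7 = 21.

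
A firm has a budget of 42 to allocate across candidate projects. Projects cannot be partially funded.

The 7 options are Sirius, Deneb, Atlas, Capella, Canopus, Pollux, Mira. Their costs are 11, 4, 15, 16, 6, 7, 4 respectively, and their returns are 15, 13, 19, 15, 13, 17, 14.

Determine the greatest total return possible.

Allowing fractional choices, the relaxed optimum would be about 84.7, but projects are indivisible.
Deneb + Atlas + Canopus + Pollux + Mira: cost 4 + 15 + 6 + 7 + 4 = 36 ≤ 42, return 13 + 19 + 13 + 17 + 14 = 76.
Sirius + Deneb + Atlas + Canopus + Mira: cost 11 + 4 + 15 + 6 + 4 = 40 ≤ 42, return 15 + 13 + 19 + 13 + 14 = 74.
Sirius + Deneb + Atlas + Pollux + Mira: cost 11 + 4 + 15 + 7 + 4 = 41 ≤ 42, return 15 + 13 + 19 + 17 + 14 = 78.
Best is Sirius, Deneb, Atlas, Pollux, and Mira with total return 78.

78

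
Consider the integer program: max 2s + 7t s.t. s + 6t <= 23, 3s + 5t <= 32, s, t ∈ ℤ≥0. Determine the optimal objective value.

31

(s,t)=(5,3): 1·5+6·3=23≤23, 3·5+5·3=30≤32, objective 31.
(s,t)=(4,3): 1·4+6·3=22≤23, 3·4+5·3=27≤32, objective 29.
(s,t)=(6,2): 1·6+6·2=18≤23, 3·6+5·2=28≤32, objective 26.
No feasible integer point exceeds 31.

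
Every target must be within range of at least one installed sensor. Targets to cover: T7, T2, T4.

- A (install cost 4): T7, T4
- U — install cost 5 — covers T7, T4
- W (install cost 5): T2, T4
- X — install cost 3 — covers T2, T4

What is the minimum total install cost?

7

Choose A and X: together they cover T7, T2, T4 — every target.
Total install cost: 4 + 3 = 7.
No cover costs less than 7.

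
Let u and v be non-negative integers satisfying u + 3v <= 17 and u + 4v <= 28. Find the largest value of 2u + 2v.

34

(u,v)=(17,0): 1·17+3·0=17≤17, 1·17+4·0=17≤28, objective 34.
(u,v)=(16,0): 1·16+3·0=16≤17, 1·16+4·0=16≤28, objective 32.
The best lattice point is (17,0), giving 34.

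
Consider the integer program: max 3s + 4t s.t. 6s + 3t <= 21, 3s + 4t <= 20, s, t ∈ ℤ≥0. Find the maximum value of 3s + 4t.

20

(s,t)=(0,5): 6·0+3·5=15≤21, 3·0+4·5=20≤20, objective 20.
(s,t)=(1,4): 6·1+3·4=18≤21, 3·1+4·4=19≤20, objective 19.
(s,t)=(0,4): 6·0+3·4=12≤21, 3·0+4·4=16≤20, objective 16.
Maximum is 20 at (s,t)=(0,5).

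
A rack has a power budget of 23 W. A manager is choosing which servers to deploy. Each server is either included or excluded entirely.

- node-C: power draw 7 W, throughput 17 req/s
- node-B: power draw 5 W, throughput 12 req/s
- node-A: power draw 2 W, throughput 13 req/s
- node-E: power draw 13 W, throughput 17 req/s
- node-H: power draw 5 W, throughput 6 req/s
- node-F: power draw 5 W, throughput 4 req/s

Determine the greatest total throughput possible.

48

Treat it as a binary knapsack problem.
node-C + node-B + node-A + node-H: power draw 7 + 5 + 2 + 5 = 19 ≤ 23, throughput 17 + 12 + 13 + 6 = 48.
node-C + node-B + node-A + node-F: power draw 7 + 5 + 2 + 5 = 19 ≤ 23, throughput 17 + 12 + 13 + 4 = 46.
node-C + node-A + node-E: power draw 7 + 2 + 13 = 22 ≤ 23, throughput 17 + 13 + 17 = 47.
Best is node-C, node-B, node-A, and node-H with total throughput 48.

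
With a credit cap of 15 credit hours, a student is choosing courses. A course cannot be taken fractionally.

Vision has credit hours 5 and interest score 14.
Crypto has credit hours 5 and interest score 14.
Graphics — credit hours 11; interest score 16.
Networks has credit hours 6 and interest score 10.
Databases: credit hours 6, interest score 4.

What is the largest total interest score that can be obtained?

28

Take Vision and Crypto: credit hours 5 + 5 = 10 ≤ 15, interest score 14 + 14 = 28.
No other feasible combination does better.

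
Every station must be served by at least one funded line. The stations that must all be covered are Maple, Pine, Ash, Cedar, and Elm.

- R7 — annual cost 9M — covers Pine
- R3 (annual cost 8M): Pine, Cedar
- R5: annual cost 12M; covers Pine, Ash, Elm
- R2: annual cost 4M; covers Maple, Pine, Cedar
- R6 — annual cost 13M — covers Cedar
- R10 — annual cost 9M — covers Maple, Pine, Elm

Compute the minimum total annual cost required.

Choose R5 and R2: together they cover Maple, Pine, Ash, Cedar, Elm — every station.
Total annual cost: 12 + 4 = 16.
No cover costs less than 16.

16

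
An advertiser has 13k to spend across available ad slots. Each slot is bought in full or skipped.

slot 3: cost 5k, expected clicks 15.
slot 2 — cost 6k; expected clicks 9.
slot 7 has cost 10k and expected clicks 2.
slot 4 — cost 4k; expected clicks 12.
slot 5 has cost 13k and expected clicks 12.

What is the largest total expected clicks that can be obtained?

27

Allowing fractional choices, the relaxed optimum would be about 33.0, but ad slots are indivisible.
slot 3 + slot 2: cost 5 + 6 = 11 ≤ 13, expected clicks 15 + 9 = 24.
slot 3 + slot 4: cost 5 + 4 = 9 ≤ 13, expected clicks 15 + 12 = 27.
slot 2 + slot 4: cost 6 + 4 = 10 ≤ 13, expected clicks 9 + 12 = 21.
Best is slot 3 and slot 4 with total expected clicks 27.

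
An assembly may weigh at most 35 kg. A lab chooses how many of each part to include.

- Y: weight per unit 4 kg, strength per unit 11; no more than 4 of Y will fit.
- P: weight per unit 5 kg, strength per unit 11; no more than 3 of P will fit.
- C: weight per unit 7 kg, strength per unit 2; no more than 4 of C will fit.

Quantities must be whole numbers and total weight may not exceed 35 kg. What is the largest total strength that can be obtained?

77

This is a bounded integer knapsack.
Y has the best ratio (11/4); taking only Y gives at most 4×11 = 44 (stopped by the supply cap of 4).
Mixing does better — 4×Y and 3×P: weight 31 ≤ 35, strength 4·11 + 3·11 = 77.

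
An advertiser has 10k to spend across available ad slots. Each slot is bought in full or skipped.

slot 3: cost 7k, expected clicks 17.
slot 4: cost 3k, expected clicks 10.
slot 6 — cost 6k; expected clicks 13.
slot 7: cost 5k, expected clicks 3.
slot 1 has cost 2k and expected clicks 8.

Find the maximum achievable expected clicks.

Allowing fractional choices, the relaxed optimum would be about 30.1, but ad slots are indivisible.
slot 3 + slot 1: cost 7 + 2 = 9 ≤ 10, expected clicks 17 + 8 = 25.
slot 3 + slot 4: cost 7 + 3 = 10 ≤ 10, expected clicks 17 + 10 = 27.
slot 4 + slot 6: cost 3 + 6 = 9 ≤ 10, expected clicks 10 + 13 = 23.
Best is slot 3 and slot 4 with total expected clicks 27.

27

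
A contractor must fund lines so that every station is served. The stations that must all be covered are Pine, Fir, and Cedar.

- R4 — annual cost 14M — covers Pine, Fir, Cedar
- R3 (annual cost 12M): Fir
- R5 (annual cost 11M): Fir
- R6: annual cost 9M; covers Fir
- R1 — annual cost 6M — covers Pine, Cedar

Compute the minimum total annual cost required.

14

R4 alone covers Pine, Fir, Cedar — every station.
Total annual cost: 14.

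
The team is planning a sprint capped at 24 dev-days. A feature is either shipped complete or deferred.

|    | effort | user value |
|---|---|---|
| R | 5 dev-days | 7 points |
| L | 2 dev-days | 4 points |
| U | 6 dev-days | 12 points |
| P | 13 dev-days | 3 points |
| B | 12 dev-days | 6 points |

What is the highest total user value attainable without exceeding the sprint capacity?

Take R, U, and B: effort 5 + 6 + 12 = 23 ≤ 24, user value 7 + 12 + 6 = 25.
No other feasible combination does better.

25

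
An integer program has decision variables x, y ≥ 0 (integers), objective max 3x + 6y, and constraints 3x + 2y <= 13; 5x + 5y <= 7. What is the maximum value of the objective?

6

(x,y)=(0,1) is feasible, giving 6.
(x,y)=(1,0) is feasible, giving 3.
The best lattice point is (0,1), giving 6.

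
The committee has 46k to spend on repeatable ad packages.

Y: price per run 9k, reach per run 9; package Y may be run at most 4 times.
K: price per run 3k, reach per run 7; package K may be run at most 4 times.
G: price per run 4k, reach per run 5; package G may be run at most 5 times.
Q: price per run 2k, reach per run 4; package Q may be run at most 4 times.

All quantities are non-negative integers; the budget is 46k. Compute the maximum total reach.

Take 1×Y, 4×K, 4×G, and 4×Q: price 45 ≤ 46, reach 1·9 + 4·7 + 4·5 + 4·4 = 73.
K has the best ratio (7/3) and is taken to its limit of 4; remaining capacity is filled optimally with the others.

73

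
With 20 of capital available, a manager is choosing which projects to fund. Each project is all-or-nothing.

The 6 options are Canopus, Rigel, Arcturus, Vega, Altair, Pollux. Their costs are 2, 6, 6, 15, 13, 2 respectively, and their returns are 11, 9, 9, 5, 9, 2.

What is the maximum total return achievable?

31

Take Canopus, Rigel, Arcturus, and Pollux: cost 2 + 6 + 6 + 2 = 16 ≤ 20, return 11 + 9 + 9 + 2 = 31.
No other feasible combination does better.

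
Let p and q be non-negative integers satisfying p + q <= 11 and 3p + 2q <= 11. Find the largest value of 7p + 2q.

Relaxing integrality, the LP optimum is 25.67 at (p,q) = (3.67, 0), which is not an integer point.
(p,q)=(3,1): 1·3+1·1=4≤11, 3·3+2·1=11≤11, objective 23.
(p,q)=(3,0): 1·3+1·0=3≤11, 3·3+2·0=9≤11, objective 21.
(p,q)=(2,2): 1·2+1·2=4≤11, 3·2+2·2=10≤11, objective 18.
The best lattice point is (3,1), giving 23.

23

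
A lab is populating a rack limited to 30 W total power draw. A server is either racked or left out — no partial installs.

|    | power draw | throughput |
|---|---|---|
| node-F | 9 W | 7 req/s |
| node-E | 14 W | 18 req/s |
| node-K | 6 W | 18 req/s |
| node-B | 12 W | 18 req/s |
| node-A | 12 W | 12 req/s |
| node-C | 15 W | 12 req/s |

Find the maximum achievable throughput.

Allowing fractional choices, the relaxed optimum would be about 51.4, but servers are indivisible.
node-F + node-K + node-B: power draw 9 + 6 + 12 = 27 ≤ 30, throughput 7 + 18 + 18 = 43.
node-K + node-B + node-A: power draw 6 + 12 + 12 = 30 ≤ 30, throughput 18 + 18 + 12 = 48.
node-F + node-E + node-K: power draw 9 + 14 + 6 = 29 ≤ 30, throughput 7 + 18 + 18 = 43.
Best is node-K, node-B, and node-A with total throughput 48.

48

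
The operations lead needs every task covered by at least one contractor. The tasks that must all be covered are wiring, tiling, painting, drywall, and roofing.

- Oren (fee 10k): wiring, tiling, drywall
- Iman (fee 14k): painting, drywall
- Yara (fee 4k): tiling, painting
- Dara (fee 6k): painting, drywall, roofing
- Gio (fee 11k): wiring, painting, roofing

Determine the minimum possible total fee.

The greedy cost-per-new-task heuristic would pick Yara, Dara, and Oren for 20, but a cheaper cover exists.
Choose Oren and Dara: together they cover wiring, tiling, painting, drywall, roofing — every task.
Total fee: 10 + 6 = 16.
No cover costs less than 16.

16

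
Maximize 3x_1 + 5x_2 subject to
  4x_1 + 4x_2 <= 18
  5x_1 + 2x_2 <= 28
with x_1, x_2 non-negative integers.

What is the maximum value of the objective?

(x_1,x_2)=(0,4): 4·0+4·4=16≤18, 5·0+2·4=8≤28, objective 20.
(x_1,x_2)=(1,3): 4·1+4·3=16≤18, 5·1+2·3=11≤28, objective 18.
(x_1,x_2)=(0,3): 4·0+4·3=12≤18, 5·0+2·3=6≤28, objective 15.
No feasible integer point exceeds 20.

20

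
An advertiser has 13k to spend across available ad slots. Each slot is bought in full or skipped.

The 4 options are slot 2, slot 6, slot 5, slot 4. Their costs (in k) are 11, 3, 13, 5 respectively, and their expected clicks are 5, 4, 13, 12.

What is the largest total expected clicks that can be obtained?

16

Take slot 6 and slot 4: cost 3 + 5 = 8 ≤ 13, expected clicks 4 + 12 = 16.
No other feasible combination does better.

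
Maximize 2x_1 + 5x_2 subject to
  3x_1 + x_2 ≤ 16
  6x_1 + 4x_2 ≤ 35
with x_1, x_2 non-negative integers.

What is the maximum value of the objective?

40

(x_1,x_2)=(0,8): 3·0+1·8=8≤16, 6·0+4·8=32≤35, objective 40.
(x_1,x_2)=(1,7): 3·1+1·7=10≤16, 6·1+4·7=34≤35, objective 37.
(x_1,x_2)=(0,7): 3·0+1·7=7≤16, 6·0+4·7=28≤35, objective 35.
No feasible integer point exceeds 40.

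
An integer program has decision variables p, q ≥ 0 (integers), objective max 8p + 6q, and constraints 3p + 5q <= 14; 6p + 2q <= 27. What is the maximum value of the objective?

32

Relaxing integrality, the LP optimum is 36.42 at (p,q) = (4.46, 0.125), which is not an integer point.
(p,q)=(4,0): 3·4+5·0=12≤14, 6·4+2·0=24≤27, objective 32.
(p,q)=(3,1): 3·3+5·1=14≤14, 6·3+2·1=20≤27, objective 30.
(p,q)=(3,0): 3·3+5·0=9≤14, 6·3+2·0=18≤27, objective 24.
No feasible integer point exceeds 32.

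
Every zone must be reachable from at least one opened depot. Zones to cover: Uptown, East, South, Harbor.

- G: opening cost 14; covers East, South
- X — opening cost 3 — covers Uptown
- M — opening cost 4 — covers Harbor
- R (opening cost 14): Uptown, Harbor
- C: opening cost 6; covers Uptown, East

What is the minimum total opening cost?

21

Choose G, X, and M: together they cover Uptown, East, South, Harbor — every zone.
Total opening cost: 14 + 3 + 4 = 21.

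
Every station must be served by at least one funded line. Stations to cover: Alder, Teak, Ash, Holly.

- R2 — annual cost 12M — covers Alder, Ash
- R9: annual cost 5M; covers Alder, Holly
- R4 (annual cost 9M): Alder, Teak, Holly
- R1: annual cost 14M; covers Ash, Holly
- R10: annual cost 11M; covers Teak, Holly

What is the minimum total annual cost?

The greedy cost-per-new-station heuristic would pick R9, R4, and R2 for 26, but a cheaper cover exists.
Choose R2 and R4: together they cover Alder, Teak, Ash, Holly — every station.
Total annual cost: 12 + 9 = 21.
No cover costs less than 21.

21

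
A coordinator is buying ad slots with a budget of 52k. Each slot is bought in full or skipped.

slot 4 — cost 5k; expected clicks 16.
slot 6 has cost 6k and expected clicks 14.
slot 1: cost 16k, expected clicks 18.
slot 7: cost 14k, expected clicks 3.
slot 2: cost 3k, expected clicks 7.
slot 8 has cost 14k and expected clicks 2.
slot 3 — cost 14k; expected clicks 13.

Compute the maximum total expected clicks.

68

Allowing fractional choices, the relaxed optimum would be about 69.7, but ad slots are indivisible.
slot 4 + slot 6 + slot 1 + slot 2 + slot 3: cost 5 + 6 + 16 + 3 + 14 = 44 ≤ 52, expected clicks 16 + 14 + 18 + 7 + 13 = 68.
slot 4 + slot 6 + slot 1 + slot 7 + slot 2: cost 5 + 6 + 16 + 14 + 3 = 44 ≤ 52, expected clicks 16 + 14 + 18 + 3 + 7 = 58.
slot 4 + slot 6 + slot 1 + slot 3: cost 5 + 6 + 16 + 14 = 41 ≤ 52, expected clicks 16 + 14 + 18 + 13 = 61.
Best is slot 4, slot 6, slot 1, slot 2, and slot 3 with total expected clicks 68.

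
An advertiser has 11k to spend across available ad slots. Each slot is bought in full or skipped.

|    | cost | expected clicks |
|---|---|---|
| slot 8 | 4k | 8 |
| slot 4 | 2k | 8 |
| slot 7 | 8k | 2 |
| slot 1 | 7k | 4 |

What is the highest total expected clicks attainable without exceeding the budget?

16

Allowing fractional choices, the relaxed optimum would be about 18.9, but ad slots are indivisible.
slot 4 + slot 1: cost 2 + 7 = 9 ≤ 11, expected clicks 8 + 4 = 12.
slot 8 + slot 4: cost 4 + 2 = 6 ≤ 11, expected clicks 8 + 8 = 16.
Best is slot 8 and slot 4 with total expected clicks 16.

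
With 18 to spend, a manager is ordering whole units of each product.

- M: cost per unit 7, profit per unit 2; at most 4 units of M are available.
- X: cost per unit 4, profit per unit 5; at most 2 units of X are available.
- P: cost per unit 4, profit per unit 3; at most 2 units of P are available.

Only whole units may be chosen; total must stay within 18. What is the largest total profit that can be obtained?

2×X and 2×P: cost 16 ≤ 18, profit 2·5 + 2·3 = 16.
2×X and 1×P: cost 12 ≤ 18, profit 2·5 + 1·3 = 13.
Best is 16.

16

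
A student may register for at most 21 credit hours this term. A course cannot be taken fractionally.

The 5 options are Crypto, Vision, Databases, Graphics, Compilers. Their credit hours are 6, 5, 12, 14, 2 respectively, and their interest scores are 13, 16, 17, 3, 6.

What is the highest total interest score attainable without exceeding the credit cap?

Take Vision, Databases, and Compilers: credit hours 5 + 12 + 2 = 19 ≤ 21, interest score 16 + 17 + 6 = 39.
No other feasible combination does better.

39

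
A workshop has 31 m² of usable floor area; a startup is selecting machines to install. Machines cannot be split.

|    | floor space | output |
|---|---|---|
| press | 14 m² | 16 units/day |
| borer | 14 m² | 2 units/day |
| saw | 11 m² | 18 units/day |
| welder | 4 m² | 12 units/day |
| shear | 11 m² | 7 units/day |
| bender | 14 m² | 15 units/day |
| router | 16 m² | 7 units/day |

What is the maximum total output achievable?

46

press + saw + welder: floor space 14 + 11 + 4 = 29 ≤ 31, output 16 + 18 + 12 = 46.
saw + welder + shear: floor space 11 + 4 + 11 = 26 ≤ 31, output 18 + 12 + 7 = 37.
saw + welder + bender: floor space 11 + 4 + 14 = 29 ≤ 31, output 18 + 12 + 15 = 45.
Best is press, saw, and welder with total output 46.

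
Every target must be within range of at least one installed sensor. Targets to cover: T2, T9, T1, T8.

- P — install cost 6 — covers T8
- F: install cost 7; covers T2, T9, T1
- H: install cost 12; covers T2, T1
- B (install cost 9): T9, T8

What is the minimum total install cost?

13

This is a weighted set-cover instance.
Choose P and F: together they cover T2, T9, T1, T8 — every target.
Total install cost: 6 + 7 = 13.
No cover costs less than 13.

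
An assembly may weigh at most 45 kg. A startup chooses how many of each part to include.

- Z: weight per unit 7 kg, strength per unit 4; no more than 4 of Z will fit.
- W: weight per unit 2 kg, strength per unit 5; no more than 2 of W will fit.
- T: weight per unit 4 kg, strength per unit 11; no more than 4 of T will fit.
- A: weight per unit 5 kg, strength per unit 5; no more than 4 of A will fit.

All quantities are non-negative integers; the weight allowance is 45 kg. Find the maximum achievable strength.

74

Take 2×W, 4×T, and 4×A: weight 40 ≤ 45, strength 2·5 + 4·11 + 4·5 = 74.
T has the best ratio (11/4) and is taken to its limit of 4; remaining capacity is filled optimally with the others.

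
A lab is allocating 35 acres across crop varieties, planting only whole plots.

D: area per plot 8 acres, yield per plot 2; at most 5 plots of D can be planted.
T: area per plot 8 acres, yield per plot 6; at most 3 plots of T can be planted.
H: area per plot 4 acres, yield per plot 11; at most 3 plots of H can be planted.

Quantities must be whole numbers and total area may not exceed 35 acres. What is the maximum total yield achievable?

2×T and 3×H: area 28 ≤ 35, yield 2·6 + 3·11 = 45.
1×D, 1×T, and 3×H: area 28 ≤ 35, yield 1·2 + 1·6 + 3·11 = 41.
Best is 45.

45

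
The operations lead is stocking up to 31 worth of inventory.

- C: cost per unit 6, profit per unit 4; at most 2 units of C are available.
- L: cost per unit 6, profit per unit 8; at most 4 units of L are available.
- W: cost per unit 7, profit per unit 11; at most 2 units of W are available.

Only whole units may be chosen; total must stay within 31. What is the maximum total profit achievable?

43

Take 4×L and 1×W: cost 31 ≤ 31, profit 4·8 + 1·11 = 43.
No other integer combination yields more.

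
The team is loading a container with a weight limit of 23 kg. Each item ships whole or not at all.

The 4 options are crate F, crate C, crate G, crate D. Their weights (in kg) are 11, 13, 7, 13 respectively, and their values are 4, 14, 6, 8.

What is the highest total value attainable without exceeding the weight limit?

Treat it as a binary knapsack problem.
crate C + crate G: weight 13 + 7 = 20 ≤ 23, value 14 + 6 = 20.
crate C: weight 13 ≤ 23, value 14.
Best is crate C and crate G with total value 20.

20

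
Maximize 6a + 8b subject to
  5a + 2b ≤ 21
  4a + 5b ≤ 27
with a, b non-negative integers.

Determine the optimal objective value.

42

Relaxing integrality, the LP optimum is 43.20 at (a,b) = (0, 5.4), which is not an integer point.
(a,b)=(3,3) is feasible, giving 42.
(a,b)=(0,5) is feasible, giving 40.
(a,b)=(1,4) is feasible, giving 38.
Maximum is 42 at (a,b)=(3,3).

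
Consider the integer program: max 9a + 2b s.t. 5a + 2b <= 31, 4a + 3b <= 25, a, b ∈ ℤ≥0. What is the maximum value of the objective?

Relaxing integrality, the LP optimum is 55.80 at (a,b) = (6.2, 0), which is not an integer point.
(a,b)=(6,0): 5·6+2·0=30≤31, 4·6+3·0=24≤25, objective 54.
(a,b)=(5,1): 5·5+2·1=27≤31, 4·5+3·1=23≤25, objective 47.
(a,b)=(5,0): 5·5+2·0=25≤31, 4·5+3·0=20≤25, objective 45.
No feasible integer point exceeds 54.

54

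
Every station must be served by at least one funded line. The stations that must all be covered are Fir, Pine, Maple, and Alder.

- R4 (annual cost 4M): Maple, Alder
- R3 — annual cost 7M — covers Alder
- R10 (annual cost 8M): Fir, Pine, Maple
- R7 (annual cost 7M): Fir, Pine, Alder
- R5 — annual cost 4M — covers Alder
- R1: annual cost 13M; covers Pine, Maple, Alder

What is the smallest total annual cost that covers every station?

Choose R4 and R7: together they cover Fir, Pine, Maple, Alder — every station.
Total annual cost: 4 + 7 = 11.

11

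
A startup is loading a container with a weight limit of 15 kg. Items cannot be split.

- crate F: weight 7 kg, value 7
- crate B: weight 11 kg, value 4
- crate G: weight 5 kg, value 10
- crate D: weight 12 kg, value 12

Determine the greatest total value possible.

Take crate F and crate G: weight 7 + 5 = 12 ≤ 15, value 7 + 10 = 17.
No other feasible combination does better.

17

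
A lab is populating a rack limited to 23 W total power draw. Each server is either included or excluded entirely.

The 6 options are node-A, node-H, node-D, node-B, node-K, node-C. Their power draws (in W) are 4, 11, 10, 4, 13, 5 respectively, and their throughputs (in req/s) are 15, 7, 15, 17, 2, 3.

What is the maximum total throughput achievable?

Take node-A, node-D, node-B, and node-C: power draw 4 + 10 + 4 + 5 = 23 ≤ 23, throughput 15 + 15 + 17 + 3 = 50.
No other feasible combination does better.

50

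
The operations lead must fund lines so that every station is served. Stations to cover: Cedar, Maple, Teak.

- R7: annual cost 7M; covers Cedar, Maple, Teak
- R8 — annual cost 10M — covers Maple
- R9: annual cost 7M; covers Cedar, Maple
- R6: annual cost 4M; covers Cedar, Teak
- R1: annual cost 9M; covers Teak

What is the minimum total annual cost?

This is an integer covering problem.
The greedy cost-per-new-station heuristic would pick R6 and R7 for 11, but a cheaper cover exists.
R7 alone covers Cedar, Maple, Teak — every station.
Total annual cost: 7.
No cover costs less than 7.

7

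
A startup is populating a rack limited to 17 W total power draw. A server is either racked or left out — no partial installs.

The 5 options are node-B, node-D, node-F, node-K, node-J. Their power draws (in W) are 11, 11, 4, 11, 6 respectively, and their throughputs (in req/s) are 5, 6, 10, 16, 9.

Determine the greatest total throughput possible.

This is a 0-1 knapsack instance.
Take node-F and node-K: power draw 4 + 11 = 15 ≤ 17, throughput 10 + 16 = 26.
No other feasible combination does better.

26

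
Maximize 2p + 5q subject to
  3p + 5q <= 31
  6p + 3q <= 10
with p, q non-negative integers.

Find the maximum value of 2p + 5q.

15

The continuous relaxation peaks at (0, 3.33) with value 16.67; rounding to a feasible lattice point costs some objective.
(p,q)=(0,3): 3·0+5·3=15≤31, 6·0+3·3=9≤10, objective 15.
(p,q)=(0,2): 3·0+5·2=10≤31, 6·0+3·2=6≤10, objective 10.
No feasible integer point exceeds 15.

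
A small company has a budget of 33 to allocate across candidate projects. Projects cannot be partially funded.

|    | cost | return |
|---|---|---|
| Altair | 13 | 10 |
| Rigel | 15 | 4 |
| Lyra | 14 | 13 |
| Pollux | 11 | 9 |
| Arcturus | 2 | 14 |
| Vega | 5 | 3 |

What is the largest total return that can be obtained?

39

Altair + Lyra + Arcturus: cost 13 + 14 + 2 = 29 ≤ 33, return 10 + 13 + 14 = 37.
Lyra + Pollux + Arcturus + Vega: cost 14 + 11 + 2 + 5 = 32 ≤ 33, return 13 + 9 + 14 + 3 = 39.
Best is Lyra, Pollux, Arcturus, and Vega with total return 39.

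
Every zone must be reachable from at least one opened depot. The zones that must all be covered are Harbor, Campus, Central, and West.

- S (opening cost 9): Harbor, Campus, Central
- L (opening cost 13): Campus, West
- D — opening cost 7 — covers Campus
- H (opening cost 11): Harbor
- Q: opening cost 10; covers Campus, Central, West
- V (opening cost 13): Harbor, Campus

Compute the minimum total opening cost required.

Choose S and Q: together they cover Harbor, Campus, Central, West — every zone.
Total opening cost: 9 + 10 = 19.

19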